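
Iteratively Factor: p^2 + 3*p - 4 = (p + 4)*(p - 1)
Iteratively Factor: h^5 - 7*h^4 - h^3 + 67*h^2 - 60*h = (h - 1)*(h^4 - 6*h^3 - 7*h^2 + 60*h) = (h - 4)*(h - 1)*(h^3 - 2*h^2 - 15*h) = h*(h - 4)*(h - 1)*(h^2 - 2*h - 15) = h*(h - 4)*(h - 1)*(h + 3)*(h - 5)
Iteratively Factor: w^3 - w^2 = (w)*(w^2 - w) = w^2*(w - 1)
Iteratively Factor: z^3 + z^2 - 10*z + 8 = (z + 4)*(z^2 - 3*z + 2) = (z - 2)*(z + 4)*(z - 1)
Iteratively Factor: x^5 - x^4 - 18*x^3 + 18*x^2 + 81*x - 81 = (x - 1)*(x^4 - 18*x^2 + 81) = (x - 3)*(x - 1)*(x^3 + 3*x^2 - 9*x - 27) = (x - 3)*(x - 1)*(x + 3)*(x^2 - 9) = (x - 3)*(x - 1)*(x + 3)^2*(x - 3)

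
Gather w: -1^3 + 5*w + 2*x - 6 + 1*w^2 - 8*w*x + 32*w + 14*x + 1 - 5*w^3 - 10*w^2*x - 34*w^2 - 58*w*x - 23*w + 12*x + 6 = -5*w^3 + w^2*(-10*x - 33) + w*(14 - 66*x) + 28*x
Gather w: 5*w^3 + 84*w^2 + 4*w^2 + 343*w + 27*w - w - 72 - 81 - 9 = 5*w^3 + 88*w^2 + 369*w - 162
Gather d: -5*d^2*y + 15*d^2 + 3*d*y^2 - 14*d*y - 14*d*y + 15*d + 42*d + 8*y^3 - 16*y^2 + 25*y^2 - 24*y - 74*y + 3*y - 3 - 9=d^2*(15 - 5*y) + d*(3*y^2 - 28*y + 57) + 8*y^3 + 9*y^2 - 95*y - 12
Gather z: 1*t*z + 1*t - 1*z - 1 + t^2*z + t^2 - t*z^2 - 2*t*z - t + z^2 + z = t^2 + z^2*(1 - t) + z*(t^2 - t) - 1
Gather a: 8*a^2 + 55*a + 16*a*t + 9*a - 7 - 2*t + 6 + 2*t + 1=8*a^2 + a*(16*t + 64)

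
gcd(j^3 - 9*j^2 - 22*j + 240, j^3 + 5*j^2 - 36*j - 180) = j^2 - j - 30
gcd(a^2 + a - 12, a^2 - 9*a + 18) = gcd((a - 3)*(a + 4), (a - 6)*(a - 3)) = a - 3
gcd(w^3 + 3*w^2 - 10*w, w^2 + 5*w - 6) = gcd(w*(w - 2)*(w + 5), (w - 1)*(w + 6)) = 1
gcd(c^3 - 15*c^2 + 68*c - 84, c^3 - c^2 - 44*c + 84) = c^2 - 8*c + 12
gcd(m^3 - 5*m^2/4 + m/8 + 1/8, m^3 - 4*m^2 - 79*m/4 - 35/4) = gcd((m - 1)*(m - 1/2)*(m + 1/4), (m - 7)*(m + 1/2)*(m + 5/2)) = 1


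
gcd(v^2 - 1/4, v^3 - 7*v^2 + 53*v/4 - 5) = v - 1/2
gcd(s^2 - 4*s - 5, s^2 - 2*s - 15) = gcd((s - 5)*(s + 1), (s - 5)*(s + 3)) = s - 5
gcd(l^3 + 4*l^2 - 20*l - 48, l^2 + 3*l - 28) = l - 4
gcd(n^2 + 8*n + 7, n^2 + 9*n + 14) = n + 7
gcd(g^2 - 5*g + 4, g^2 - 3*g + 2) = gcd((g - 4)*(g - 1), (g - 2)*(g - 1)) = g - 1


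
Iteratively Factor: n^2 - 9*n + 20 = (n - 5)*(n - 4)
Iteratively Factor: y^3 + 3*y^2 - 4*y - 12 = (y + 2)*(y^2 + y - 6) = (y - 2)*(y + 2)*(y + 3)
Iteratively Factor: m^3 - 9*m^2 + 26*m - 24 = (m - 3)*(m^2 - 6*m + 8) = (m - 3)*(m - 2)*(m - 4)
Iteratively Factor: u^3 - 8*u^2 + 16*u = (u - 4)*(u^2 - 4*u) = u*(u - 4)*(u - 4)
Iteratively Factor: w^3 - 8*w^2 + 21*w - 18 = (w - 3)*(w^2 - 5*w + 6) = (w - 3)*(w - 2)*(w - 3)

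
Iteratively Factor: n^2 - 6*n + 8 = (n - 4)*(n - 2)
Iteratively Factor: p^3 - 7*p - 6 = (p + 2)*(p^2 - 2*p - 3) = (p + 1)*(p + 2)*(p - 3)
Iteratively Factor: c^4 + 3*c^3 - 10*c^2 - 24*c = (c)*(c^3 + 3*c^2 - 10*c - 24) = c*(c - 3)*(c^2 + 6*c + 8) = c*(c - 3)*(c + 2)*(c + 4)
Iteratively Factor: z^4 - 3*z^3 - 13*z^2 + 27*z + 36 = (z - 3)*(z^3 - 13*z - 12) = (z - 4)*(z - 3)*(z^2 + 4*z + 3) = (z - 4)*(z - 3)*(z + 1)*(z + 3)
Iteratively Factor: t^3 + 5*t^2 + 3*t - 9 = (t + 3)*(t^2 + 2*t - 3) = (t + 3)^2*(t - 1)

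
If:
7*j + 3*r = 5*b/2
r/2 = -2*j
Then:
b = r/2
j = -r/4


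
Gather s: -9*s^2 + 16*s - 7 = -9*s^2 + 16*s - 7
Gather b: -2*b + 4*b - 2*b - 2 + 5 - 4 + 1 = 0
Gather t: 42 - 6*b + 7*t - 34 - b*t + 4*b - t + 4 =-2*b + t*(6 - b) + 12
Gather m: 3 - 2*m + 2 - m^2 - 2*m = -m^2 - 4*m + 5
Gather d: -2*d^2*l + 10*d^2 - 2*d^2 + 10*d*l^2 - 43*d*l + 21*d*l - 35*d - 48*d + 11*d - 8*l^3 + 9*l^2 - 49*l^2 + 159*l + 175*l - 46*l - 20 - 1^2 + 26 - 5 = d^2*(8 - 2*l) + d*(10*l^2 - 22*l - 72) - 8*l^3 - 40*l^2 + 288*l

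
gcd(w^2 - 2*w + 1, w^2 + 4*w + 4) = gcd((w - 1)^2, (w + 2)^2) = 1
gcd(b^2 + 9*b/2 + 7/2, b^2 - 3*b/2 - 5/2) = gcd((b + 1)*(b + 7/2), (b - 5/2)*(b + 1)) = b + 1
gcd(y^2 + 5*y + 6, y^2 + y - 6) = y + 3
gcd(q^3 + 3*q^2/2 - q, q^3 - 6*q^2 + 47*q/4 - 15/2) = 1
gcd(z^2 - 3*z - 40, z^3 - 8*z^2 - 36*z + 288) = z - 8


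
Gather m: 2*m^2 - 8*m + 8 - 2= 2*m^2 - 8*m + 6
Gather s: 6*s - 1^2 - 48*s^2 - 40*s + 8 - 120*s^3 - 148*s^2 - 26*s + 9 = -120*s^3 - 196*s^2 - 60*s + 16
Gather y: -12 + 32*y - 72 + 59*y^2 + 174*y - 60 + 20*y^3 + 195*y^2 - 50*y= 20*y^3 + 254*y^2 + 156*y - 144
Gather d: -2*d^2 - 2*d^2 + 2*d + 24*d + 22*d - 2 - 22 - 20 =-4*d^2 + 48*d - 44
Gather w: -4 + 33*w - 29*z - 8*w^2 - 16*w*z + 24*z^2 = -8*w^2 + w*(33 - 16*z) + 24*z^2 - 29*z - 4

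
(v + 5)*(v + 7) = v^2 + 12*v + 35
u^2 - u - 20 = (u - 5)*(u + 4)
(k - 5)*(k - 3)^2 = k^3 - 11*k^2 + 39*k - 45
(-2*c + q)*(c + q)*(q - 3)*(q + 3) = -2*c^2*q^2 + 18*c^2 - c*q^3 + 9*c*q + q^4 - 9*q^2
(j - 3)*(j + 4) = j^2 + j - 12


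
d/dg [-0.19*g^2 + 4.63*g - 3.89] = 4.63 - 0.38*g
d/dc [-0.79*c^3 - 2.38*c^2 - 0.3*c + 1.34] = -2.37*c^2 - 4.76*c - 0.3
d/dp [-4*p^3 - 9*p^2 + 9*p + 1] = -12*p^2 - 18*p + 9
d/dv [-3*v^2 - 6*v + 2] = -6*v - 6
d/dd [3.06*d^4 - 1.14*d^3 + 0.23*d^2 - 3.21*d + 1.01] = 12.24*d^3 - 3.42*d^2 + 0.46*d - 3.21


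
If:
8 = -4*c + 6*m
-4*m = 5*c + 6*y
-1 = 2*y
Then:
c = -7/23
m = 26/23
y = -1/2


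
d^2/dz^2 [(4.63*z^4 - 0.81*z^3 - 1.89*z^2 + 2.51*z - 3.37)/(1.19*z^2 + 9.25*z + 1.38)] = (13.113086*z^6 + 305.78835*z^5 + 2422.546566*z^4 + 858.397486*z^3 + 33.7595700000001*z^2 - 256.558566*z - 636.901754)/(1.685159*z^6 + 39.296775*z^5 + 311.320779*z^4 + 882.595225*z^3 + 361.027458*z^2 + 52.8471*z + 2.628072)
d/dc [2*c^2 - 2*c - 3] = 4*c - 2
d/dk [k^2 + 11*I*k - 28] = 2*k + 11*I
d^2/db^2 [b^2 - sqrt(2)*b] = 2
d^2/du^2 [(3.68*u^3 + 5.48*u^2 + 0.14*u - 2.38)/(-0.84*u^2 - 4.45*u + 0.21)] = (-3.5527136788005e-15*u^5 - 106.273792*u^3 + 24.909696*u^2 + 52.256736*u + 94.354568)/(0.592704*u^6 + 9.41976*u^5 + 49.457772*u^4 + 83.411245*u^3 - 12.364443*u^2 + 0.588735*u - 0.009261)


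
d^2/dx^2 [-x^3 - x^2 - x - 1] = -6*x - 2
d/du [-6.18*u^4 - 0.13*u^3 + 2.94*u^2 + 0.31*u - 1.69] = -24.72*u^3 - 0.39*u^2 + 5.88*u + 0.31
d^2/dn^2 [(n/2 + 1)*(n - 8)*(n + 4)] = 3*n - 2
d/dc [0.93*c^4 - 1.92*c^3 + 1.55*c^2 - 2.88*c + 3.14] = 3.72*c^3 - 5.76*c^2 + 3.1*c - 2.88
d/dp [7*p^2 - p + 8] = 14*p - 1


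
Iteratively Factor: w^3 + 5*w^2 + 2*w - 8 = (w - 1)*(w^2 + 6*w + 8) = (w - 1)*(w + 2)*(w + 4)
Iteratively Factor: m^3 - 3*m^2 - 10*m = (m)*(m^2 - 3*m - 10) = m*(m - 5)*(m + 2)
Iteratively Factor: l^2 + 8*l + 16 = (l + 4)*(l + 4)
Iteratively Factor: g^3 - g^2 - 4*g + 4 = (g + 2)*(g^2 - 3*g + 2) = (g - 1)*(g + 2)*(g - 2)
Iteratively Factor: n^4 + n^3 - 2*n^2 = (n + 2)*(n^3 - n^2) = (n - 1)*(n + 2)*(n^2) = n*(n - 1)*(n + 2)*(n)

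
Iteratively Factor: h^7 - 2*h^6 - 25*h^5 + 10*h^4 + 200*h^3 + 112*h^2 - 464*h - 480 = (h - 2)*(h^6 - 25*h^4 - 40*h^3 + 120*h^2 + 352*h + 240) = (h - 2)*(h + 2)*(h^5 - 2*h^4 - 21*h^3 + 2*h^2 + 116*h + 120) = (h - 3)*(h - 2)*(h + 2)*(h^4 + h^3 - 18*h^2 - 52*h - 40) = (h - 3)*(h - 2)*(h + 2)^2*(h^3 - h^2 - 16*h - 20) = (h - 3)*(h - 2)*(h + 2)^3*(h^2 - 3*h - 10) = (h - 5)*(h - 3)*(h - 2)*(h + 2)^3*(h + 2)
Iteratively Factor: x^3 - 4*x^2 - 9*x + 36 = (x - 4)*(x^2 - 9) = (x - 4)*(x - 3)*(x + 3)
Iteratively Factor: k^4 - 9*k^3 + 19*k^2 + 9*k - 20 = (k - 4)*(k^3 - 5*k^2 - k + 5) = (k - 4)*(k + 1)*(k^2 - 6*k + 5) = (k - 5)*(k - 4)*(k + 1)*(k - 1)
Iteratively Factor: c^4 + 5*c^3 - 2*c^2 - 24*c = (c - 2)*(c^3 + 7*c^2 + 12*c) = (c - 2)*(c + 4)*(c^2 + 3*c) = c*(c - 2)*(c + 4)*(c + 3)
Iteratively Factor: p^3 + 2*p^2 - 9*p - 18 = (p + 2)*(p^2 - 9) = (p + 2)*(p + 3)*(p - 3)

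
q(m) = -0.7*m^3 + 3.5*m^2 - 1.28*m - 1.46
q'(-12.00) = -387.68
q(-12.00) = 1727.50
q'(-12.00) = -387.68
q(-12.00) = 1727.50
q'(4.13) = -8.19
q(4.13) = 3.64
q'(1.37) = 4.37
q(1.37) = 1.56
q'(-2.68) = -35.12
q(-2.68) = 40.58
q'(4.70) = -14.77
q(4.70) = -2.84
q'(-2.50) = -31.90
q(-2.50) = 34.55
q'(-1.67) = -18.83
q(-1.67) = 13.70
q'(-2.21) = -27.01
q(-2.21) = 26.02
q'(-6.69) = -142.10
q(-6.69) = 373.34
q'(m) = -2.1*m^2 + 7.0*m - 1.28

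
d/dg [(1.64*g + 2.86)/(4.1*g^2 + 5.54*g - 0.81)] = (6.724*g^2 + 9.0856*g - (1.64*g + 2.86)*(8.2*g + 5.54) - 1.3284)/(4.1*g^2 + 5.54*g - 0.81)^2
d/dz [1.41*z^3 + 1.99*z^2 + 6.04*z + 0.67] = 4.23*z^2 + 3.98*z + 6.04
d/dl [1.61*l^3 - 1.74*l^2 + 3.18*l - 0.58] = 4.83*l^2 - 3.48*l + 3.18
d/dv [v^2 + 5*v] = 2*v + 5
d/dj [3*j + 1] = 3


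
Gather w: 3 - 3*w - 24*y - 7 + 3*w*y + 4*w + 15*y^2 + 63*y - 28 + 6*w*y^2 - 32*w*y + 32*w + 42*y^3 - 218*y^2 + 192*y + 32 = w*(6*y^2 - 29*y + 33) + 42*y^3 - 203*y^2 + 231*y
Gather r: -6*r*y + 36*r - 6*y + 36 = r*(36 - 6*y) - 6*y + 36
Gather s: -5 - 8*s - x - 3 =-8*s - x - 8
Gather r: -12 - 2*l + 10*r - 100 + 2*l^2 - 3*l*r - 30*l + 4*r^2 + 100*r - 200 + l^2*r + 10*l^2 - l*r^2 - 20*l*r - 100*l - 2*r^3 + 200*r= 12*l^2 - 132*l - 2*r^3 + r^2*(4 - l) + r*(l^2 - 23*l + 310) - 312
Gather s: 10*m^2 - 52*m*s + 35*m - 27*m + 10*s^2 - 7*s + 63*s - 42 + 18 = 10*m^2 + 8*m + 10*s^2 + s*(56 - 52*m) - 24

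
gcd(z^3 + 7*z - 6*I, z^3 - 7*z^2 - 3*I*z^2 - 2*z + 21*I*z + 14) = z^2 - 3*I*z - 2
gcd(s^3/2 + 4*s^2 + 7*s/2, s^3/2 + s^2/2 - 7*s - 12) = 1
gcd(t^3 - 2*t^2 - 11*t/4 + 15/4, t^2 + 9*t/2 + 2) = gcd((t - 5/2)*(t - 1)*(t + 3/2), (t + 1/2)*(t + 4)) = 1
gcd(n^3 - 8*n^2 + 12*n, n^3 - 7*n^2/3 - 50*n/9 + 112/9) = n - 2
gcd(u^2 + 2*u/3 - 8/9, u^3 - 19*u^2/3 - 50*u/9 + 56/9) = u^2 + 2*u/3 - 8/9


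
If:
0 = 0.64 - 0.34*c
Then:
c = 1.88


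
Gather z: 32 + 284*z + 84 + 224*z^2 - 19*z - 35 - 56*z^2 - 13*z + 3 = 168*z^2 + 252*z + 84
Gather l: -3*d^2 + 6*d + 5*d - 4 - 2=-3*d^2 + 11*d - 6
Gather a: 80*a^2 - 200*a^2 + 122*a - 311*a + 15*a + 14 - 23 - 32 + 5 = -120*a^2 - 174*a - 36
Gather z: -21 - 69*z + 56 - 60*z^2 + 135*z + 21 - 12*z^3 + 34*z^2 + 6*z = -12*z^3 - 26*z^2 + 72*z + 56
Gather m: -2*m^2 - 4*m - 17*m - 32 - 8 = -2*m^2 - 21*m - 40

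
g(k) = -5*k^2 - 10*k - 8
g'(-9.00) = 80.00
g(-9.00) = -323.00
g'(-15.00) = 140.00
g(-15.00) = -983.00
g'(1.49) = -24.90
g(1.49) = -34.00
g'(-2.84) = 18.40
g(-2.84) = -19.93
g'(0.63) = -16.30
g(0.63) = -16.28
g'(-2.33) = 13.30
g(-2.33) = -11.84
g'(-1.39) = 3.90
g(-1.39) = -3.76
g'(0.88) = -18.80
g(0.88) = -20.67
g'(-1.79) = 7.90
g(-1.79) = -6.12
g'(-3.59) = 25.90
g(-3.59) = -36.54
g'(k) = -10*k - 10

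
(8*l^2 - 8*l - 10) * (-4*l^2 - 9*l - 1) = -32*l^4 - 40*l^3 + 104*l^2 + 98*l + 10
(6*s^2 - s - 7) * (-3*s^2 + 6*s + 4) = -18*s^4 + 39*s^3 + 39*s^2 - 46*s - 28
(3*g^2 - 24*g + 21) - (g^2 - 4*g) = 2*g^2 - 20*g + 21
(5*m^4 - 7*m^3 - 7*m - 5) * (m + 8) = 5*m^5 + 33*m^4 - 56*m^3 - 7*m^2 - 61*m - 40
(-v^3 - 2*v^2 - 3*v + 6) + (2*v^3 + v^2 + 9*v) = v^3 - v^2 + 6*v + 6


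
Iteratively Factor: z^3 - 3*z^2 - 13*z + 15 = (z - 1)*(z^2 - 2*z - 15) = (z - 1)*(z + 3)*(z - 5)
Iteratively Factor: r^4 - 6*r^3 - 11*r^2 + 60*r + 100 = (r - 5)*(r^3 - r^2 - 16*r - 20) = (r - 5)*(r + 2)*(r^2 - 3*r - 10) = (r - 5)*(r + 2)^2*(r - 5)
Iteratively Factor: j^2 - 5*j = (j - 5)*(j)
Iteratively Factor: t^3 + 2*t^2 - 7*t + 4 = (t - 1)*(t^2 + 3*t - 4) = (t - 1)^2*(t + 4)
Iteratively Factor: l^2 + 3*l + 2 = (l + 2)*(l + 1)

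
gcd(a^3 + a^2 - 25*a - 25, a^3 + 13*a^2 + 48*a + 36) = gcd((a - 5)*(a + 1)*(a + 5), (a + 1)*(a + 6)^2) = a + 1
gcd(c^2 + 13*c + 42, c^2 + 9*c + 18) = c + 6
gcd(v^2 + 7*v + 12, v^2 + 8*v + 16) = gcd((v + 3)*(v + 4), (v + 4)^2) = v + 4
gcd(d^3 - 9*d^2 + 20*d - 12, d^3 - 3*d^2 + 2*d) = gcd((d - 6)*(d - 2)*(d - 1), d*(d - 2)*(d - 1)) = d^2 - 3*d + 2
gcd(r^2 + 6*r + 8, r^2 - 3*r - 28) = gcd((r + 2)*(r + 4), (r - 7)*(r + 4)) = r + 4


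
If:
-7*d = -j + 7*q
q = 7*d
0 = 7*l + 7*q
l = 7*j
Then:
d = 0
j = 0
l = 0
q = 0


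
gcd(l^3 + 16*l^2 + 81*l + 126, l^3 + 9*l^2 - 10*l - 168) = l^2 + 13*l + 42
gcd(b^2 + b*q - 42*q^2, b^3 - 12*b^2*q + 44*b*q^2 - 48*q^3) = -b + 6*q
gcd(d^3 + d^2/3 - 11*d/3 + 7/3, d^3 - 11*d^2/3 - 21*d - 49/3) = d + 7/3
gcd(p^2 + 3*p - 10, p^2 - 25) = p + 5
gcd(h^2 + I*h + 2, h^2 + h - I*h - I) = h - I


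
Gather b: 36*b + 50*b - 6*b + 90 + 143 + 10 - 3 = 80*b + 240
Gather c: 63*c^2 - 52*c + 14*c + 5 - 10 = 63*c^2 - 38*c - 5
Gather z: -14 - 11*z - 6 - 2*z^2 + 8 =-2*z^2 - 11*z - 12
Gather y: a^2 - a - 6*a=a^2 - 7*a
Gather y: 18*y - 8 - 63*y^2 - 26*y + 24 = -63*y^2 - 8*y + 16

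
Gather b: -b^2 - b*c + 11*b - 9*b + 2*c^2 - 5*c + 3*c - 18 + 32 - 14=-b^2 + b*(2 - c) + 2*c^2 - 2*c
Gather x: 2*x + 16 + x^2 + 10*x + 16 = x^2 + 12*x + 32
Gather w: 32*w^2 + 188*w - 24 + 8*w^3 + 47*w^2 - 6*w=8*w^3 + 79*w^2 + 182*w - 24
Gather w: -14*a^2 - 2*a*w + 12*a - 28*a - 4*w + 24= -14*a^2 - 16*a + w*(-2*a - 4) + 24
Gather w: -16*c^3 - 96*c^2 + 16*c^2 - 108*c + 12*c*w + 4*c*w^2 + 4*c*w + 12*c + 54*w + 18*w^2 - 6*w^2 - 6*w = -16*c^3 - 80*c^2 - 96*c + w^2*(4*c + 12) + w*(16*c + 48)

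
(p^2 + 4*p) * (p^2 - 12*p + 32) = p^4 - 8*p^3 - 16*p^2 + 128*p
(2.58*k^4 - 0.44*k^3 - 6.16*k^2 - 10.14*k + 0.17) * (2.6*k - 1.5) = 6.708*k^5 - 5.014*k^4 - 15.356*k^3 - 17.124*k^2 + 15.652*k - 0.255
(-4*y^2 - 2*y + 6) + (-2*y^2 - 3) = -6*y^2 - 2*y + 3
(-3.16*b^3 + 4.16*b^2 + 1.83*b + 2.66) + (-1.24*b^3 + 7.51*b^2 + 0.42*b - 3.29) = -4.4*b^3 + 11.67*b^2 + 2.25*b - 0.63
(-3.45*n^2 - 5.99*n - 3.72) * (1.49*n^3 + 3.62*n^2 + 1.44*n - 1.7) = -5.1405*n^5 - 21.4141*n^4 - 32.1946*n^3 - 16.227*n^2 + 4.8262*n + 6.324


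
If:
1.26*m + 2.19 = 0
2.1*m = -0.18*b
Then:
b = 20.28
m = -1.74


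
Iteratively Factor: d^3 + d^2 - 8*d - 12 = (d - 3)*(d^2 + 4*d + 4) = (d - 3)*(d + 2)*(d + 2)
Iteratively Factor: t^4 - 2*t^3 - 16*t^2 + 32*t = (t - 2)*(t^3 - 16*t) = (t - 2)*(t + 4)*(t^2 - 4*t) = (t - 4)*(t - 2)*(t + 4)*(t)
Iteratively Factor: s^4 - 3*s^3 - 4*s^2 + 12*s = (s - 2)*(s^3 - s^2 - 6*s) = (s - 2)*(s + 2)*(s^2 - 3*s) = (s - 3)*(s - 2)*(s + 2)*(s)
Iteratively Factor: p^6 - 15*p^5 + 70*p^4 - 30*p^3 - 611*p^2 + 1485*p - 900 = (p + 3)*(p^5 - 18*p^4 + 124*p^3 - 402*p^2 + 595*p - 300) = (p - 3)*(p + 3)*(p^4 - 15*p^3 + 79*p^2 - 165*p + 100) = (p - 5)*(p - 3)*(p + 3)*(p^3 - 10*p^2 + 29*p - 20) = (p - 5)*(p - 4)*(p - 3)*(p + 3)*(p^2 - 6*p + 5) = (p - 5)^2*(p - 4)*(p - 3)*(p + 3)*(p - 1)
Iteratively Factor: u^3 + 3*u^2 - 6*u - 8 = (u + 1)*(u^2 + 2*u - 8) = (u - 2)*(u + 1)*(u + 4)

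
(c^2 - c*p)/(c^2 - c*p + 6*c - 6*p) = c/(c + 6)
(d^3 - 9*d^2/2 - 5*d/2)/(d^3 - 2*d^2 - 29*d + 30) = d*(2*d^2 - 9*d - 5)/(2*(d^3 - 2*d^2 - 29*d + 30))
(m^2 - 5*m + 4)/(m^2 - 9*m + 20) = (m - 1)/(m - 5)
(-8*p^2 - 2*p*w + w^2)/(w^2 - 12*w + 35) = (-8*p^2 - 2*p*w + w^2)/(w^2 - 12*w + 35)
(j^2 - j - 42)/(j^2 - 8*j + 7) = (j + 6)/(j - 1)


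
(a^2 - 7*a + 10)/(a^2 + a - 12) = (a^2 - 7*a + 10)/(a^2 + a - 12)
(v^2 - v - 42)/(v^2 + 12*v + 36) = (v - 7)/(v + 6)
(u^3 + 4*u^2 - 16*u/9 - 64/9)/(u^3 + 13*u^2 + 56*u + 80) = (u^2 - 16/9)/(u^2 + 9*u + 20)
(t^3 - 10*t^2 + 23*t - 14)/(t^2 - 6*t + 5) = (t^2 - 9*t + 14)/(t - 5)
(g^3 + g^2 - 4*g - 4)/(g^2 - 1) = (g^2 - 4)/(g - 1)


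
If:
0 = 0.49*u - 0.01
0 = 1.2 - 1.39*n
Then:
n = 0.86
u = 0.02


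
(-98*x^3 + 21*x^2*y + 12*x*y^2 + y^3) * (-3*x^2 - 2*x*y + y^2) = 294*x^5 + 133*x^4*y - 176*x^3*y^2 - 6*x^2*y^3 + 10*x*y^4 + y^5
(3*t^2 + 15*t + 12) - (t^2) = 2*t^2 + 15*t + 12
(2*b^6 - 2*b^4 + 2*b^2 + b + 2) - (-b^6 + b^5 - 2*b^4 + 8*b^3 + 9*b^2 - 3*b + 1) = 3*b^6 - b^5 - 8*b^3 - 7*b^2 + 4*b + 1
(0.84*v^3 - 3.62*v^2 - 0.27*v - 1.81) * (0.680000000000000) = 0.5712*v^3 - 2.4616*v^2 - 0.1836*v - 1.2308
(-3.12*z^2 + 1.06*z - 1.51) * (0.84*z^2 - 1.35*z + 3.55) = -2.6208*z^4 + 5.1024*z^3 - 13.7754*z^2 + 5.8015*z - 5.3605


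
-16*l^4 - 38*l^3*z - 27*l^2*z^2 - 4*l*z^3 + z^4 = (-8*l + z)*(l + z)^2*(2*l + z)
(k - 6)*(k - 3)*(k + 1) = k^3 - 8*k^2 + 9*k + 18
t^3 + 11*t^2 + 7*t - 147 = (t - 3)*(t + 7)^2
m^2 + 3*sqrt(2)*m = m*(m + 3*sqrt(2))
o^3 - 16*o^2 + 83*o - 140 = (o - 7)*(o - 5)*(o - 4)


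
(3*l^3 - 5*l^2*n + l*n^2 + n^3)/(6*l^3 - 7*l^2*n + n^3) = (l - n)/(2*l - n)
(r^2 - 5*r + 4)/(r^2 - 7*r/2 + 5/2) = 2*(r - 4)/(2*r - 5)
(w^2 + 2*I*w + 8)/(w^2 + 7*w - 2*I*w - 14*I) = (w + 4*I)/(w + 7)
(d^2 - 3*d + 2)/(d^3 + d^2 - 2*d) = (d - 2)/(d*(d + 2))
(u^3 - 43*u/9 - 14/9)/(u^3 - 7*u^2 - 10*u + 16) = (u^2 - 2*u - 7/9)/(u^2 - 9*u + 8)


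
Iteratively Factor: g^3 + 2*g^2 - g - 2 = (g + 1)*(g^2 + g - 2) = (g + 1)*(g + 2)*(g - 1)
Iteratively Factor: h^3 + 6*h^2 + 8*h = (h + 2)*(h^2 + 4*h) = (h + 2)*(h + 4)*(h)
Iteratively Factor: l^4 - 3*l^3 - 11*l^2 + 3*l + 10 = (l + 1)*(l^3 - 4*l^2 - 7*l + 10) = (l + 1)*(l + 2)*(l^2 - 6*l + 5) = (l - 5)*(l + 1)*(l + 2)*(l - 1)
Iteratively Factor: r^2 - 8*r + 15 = (r - 3)*(r - 5)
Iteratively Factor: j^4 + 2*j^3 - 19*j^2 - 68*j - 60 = (j + 2)*(j^3 - 19*j - 30) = (j + 2)*(j + 3)*(j^2 - 3*j - 10) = (j + 2)^2*(j + 3)*(j - 5)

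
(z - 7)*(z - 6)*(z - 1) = z^3 - 14*z^2 + 55*z - 42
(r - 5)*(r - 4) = r^2 - 9*r + 20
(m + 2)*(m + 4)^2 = m^3 + 10*m^2 + 32*m + 32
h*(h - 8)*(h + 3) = h^3 - 5*h^2 - 24*h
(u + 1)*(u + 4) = u^2 + 5*u + 4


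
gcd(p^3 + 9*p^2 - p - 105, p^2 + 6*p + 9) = 1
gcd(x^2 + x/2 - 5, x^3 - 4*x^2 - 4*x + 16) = x - 2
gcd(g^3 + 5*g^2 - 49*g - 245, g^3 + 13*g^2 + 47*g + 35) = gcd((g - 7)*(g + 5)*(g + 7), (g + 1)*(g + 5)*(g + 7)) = g^2 + 12*g + 35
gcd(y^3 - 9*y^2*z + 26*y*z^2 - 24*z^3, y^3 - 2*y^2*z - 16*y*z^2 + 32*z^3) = y^2 - 6*y*z + 8*z^2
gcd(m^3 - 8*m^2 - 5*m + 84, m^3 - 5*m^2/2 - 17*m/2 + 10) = m - 4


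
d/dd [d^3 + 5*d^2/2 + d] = 3*d^2 + 5*d + 1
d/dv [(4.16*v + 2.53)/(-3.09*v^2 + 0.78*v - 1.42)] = (12.8544*v^2 + 15.6354*v - 7.8806)/(9.5481*v^4 - 4.8204*v^3 + 9.384*v^2 - 2.2152*v + 2.0164)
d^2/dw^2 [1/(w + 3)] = 2/(w + 3)^3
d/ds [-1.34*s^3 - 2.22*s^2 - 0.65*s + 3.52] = -4.02*s^2 - 4.44*s - 0.65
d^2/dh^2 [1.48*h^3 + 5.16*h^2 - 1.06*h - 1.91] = 8.88*h + 10.32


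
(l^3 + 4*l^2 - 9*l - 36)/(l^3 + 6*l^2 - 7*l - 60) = (l + 3)/(l + 5)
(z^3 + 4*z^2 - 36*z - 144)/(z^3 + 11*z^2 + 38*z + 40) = (z^2 - 36)/(z^2 + 7*z + 10)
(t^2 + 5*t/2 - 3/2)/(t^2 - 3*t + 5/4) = 2*(t + 3)/(2*t - 5)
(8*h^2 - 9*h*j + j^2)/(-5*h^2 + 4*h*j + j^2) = (-8*h + j)/(5*h + j)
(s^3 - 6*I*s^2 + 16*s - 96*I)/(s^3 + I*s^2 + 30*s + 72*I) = (s - 4*I)/(s + 3*I)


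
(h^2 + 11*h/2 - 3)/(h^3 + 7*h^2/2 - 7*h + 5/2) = (h + 6)/(h^2 + 4*h - 5)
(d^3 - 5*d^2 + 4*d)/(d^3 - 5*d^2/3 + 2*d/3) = 3*(d - 4)/(3*d - 2)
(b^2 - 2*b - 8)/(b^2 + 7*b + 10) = (b - 4)/(b + 5)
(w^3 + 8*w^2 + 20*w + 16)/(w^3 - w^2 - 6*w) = (w^2 + 6*w + 8)/(w*(w - 3))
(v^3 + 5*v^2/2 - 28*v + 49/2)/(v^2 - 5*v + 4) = (2*v^2 + 7*v - 49)/(2*(v - 4))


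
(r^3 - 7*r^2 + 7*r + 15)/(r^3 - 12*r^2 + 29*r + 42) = (r^2 - 8*r + 15)/(r^2 - 13*r + 42)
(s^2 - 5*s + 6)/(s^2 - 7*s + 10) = (s - 3)/(s - 5)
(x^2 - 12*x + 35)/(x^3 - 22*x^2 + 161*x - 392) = (x - 5)/(x^2 - 15*x + 56)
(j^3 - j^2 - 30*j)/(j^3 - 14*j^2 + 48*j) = (j + 5)/(j - 8)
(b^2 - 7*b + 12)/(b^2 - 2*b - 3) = (b - 4)/(b + 1)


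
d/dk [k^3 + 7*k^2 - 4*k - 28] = 3*k^2 + 14*k - 4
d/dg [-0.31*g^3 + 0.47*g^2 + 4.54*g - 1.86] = -0.93*g^2 + 0.94*g + 4.54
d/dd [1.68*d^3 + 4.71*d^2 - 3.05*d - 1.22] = 5.04*d^2 + 9.42*d - 3.05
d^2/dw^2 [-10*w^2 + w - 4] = -20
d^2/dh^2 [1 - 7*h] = 0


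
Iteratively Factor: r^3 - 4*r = (r)*(r^2 - 4) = r*(r + 2)*(r - 2)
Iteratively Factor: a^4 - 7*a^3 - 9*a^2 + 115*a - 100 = (a - 1)*(a^3 - 6*a^2 - 15*a + 100) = (a - 1)*(a + 4)*(a^2 - 10*a + 25) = (a - 5)*(a - 1)*(a + 4)*(a - 5)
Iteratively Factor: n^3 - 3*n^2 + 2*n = (n - 2)*(n^2 - n) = n*(n - 2)*(n - 1)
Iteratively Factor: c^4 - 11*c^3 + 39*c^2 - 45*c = (c - 3)*(c^3 - 8*c^2 + 15*c) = (c - 3)^2*(c^2 - 5*c) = c*(c - 3)^2*(c - 5)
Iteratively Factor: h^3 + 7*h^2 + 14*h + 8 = (h + 1)*(h^2 + 6*h + 8) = (h + 1)*(h + 2)*(h + 4)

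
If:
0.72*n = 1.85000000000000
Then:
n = 2.57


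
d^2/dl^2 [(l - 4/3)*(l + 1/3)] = 2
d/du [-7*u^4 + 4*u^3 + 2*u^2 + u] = -28*u^3 + 12*u^2 + 4*u + 1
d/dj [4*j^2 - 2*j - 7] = 8*j - 2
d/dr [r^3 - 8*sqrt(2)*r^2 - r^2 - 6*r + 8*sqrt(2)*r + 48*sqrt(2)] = 3*r^2 - 16*sqrt(2)*r - 2*r - 6 + 8*sqrt(2)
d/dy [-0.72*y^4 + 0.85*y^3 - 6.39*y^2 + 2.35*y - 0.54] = -2.88*y^3 + 2.55*y^2 - 12.78*y + 2.35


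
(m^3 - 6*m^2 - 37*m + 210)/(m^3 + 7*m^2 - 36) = (m^2 - 12*m + 35)/(m^2 + m - 6)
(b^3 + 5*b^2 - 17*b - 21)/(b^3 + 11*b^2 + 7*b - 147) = (b + 1)/(b + 7)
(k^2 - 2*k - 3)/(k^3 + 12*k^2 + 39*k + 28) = (k - 3)/(k^2 + 11*k + 28)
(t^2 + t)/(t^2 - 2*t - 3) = t/(t - 3)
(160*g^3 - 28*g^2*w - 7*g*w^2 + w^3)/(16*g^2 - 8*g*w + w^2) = (-40*g^2 - 3*g*w + w^2)/(-4*g + w)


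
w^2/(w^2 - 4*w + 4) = w^2/(w^2 - 4*w + 4)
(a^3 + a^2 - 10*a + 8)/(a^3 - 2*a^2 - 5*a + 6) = (a^2 + 2*a - 8)/(a^2 - a - 6)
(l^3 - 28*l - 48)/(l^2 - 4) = (l^2 - 2*l - 24)/(l - 2)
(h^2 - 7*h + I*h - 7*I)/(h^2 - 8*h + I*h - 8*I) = (h - 7)/(h - 8)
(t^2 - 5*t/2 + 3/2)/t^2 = 1 - 5/(2*t) + 3/(2*t^2)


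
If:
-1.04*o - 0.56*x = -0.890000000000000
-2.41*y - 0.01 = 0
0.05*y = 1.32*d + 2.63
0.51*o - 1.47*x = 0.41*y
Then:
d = -1.99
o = 0.72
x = 0.25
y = -0.00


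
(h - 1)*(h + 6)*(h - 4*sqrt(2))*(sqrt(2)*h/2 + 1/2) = sqrt(2)*h^4/2 - 7*h^3/2 + 5*sqrt(2)*h^3/2 - 35*h^2/2 - 5*sqrt(2)*h^2 - 10*sqrt(2)*h + 21*h + 12*sqrt(2)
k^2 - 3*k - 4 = (k - 4)*(k + 1)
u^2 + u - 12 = (u - 3)*(u + 4)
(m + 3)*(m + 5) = m^2 + 8*m + 15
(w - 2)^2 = w^2 - 4*w + 4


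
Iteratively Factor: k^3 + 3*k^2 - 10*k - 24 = (k + 4)*(k^2 - k - 6) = (k - 3)*(k + 4)*(k + 2)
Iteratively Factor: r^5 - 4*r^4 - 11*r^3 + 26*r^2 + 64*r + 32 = (r + 1)*(r^4 - 5*r^3 - 6*r^2 + 32*r + 32) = (r + 1)*(r + 2)*(r^3 - 7*r^2 + 8*r + 16) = (r - 4)*(r + 1)*(r + 2)*(r^2 - 3*r - 4) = (r - 4)*(r + 1)^2*(r + 2)*(r - 4)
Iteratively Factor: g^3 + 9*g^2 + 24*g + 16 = (g + 1)*(g^2 + 8*g + 16) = (g + 1)*(g + 4)*(g + 4)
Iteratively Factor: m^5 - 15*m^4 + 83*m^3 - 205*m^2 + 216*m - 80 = (m - 4)*(m^4 - 11*m^3 + 39*m^2 - 49*m + 20) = (m - 5)*(m - 4)*(m^3 - 6*m^2 + 9*m - 4) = (m - 5)*(m - 4)*(m - 1)*(m^2 - 5*m + 4) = (m - 5)*(m - 4)^2*(m - 1)*(m - 1)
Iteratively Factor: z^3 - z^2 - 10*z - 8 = (z - 4)*(z^2 + 3*z + 2) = (z - 4)*(z + 2)*(z + 1)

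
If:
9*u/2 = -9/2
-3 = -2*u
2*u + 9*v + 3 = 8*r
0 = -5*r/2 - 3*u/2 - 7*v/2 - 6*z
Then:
No Solution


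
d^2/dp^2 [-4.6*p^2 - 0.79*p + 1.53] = -9.20000000000000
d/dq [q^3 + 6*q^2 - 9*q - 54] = 3*q^2 + 12*q - 9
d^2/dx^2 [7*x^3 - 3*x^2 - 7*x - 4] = 42*x - 6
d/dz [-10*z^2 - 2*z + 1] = -20*z - 2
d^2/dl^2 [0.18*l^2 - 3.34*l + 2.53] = 0.360000000000000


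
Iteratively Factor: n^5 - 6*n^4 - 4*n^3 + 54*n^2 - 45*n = (n)*(n^4 - 6*n^3 - 4*n^2 + 54*n - 45) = n*(n - 5)*(n^3 - n^2 - 9*n + 9) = n*(n - 5)*(n - 3)*(n^2 + 2*n - 3) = n*(n - 5)*(n - 3)*(n - 1)*(n + 3)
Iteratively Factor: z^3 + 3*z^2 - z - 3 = (z + 3)*(z^2 - 1) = (z + 1)*(z + 3)*(z - 1)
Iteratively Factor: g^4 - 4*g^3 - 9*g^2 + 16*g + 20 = (g - 2)*(g^3 - 2*g^2 - 13*g - 10) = (g - 2)*(g + 2)*(g^2 - 4*g - 5) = (g - 2)*(g + 1)*(g + 2)*(g - 5)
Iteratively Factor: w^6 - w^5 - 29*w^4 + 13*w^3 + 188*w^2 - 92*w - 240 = (w + 4)*(w^5 - 5*w^4 - 9*w^3 + 49*w^2 - 8*w - 60) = (w - 5)*(w + 4)*(w^4 - 9*w^2 + 4*w + 12) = (w - 5)*(w - 2)*(w + 4)*(w^3 + 2*w^2 - 5*w - 6) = (w - 5)*(w - 2)*(w + 3)*(w + 4)*(w^2 - w - 2) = (w - 5)*(w - 2)*(w + 1)*(w + 3)*(w + 4)*(w - 2)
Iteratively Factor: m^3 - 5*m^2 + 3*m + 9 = (m - 3)*(m^2 - 2*m - 3) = (m - 3)^2*(m + 1)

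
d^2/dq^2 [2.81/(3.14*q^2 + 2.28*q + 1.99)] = (-55.410952*q^2 - 40.234704*q + 2.81*(6.28*q + 2.28)*(12.56*q + 4.56) - 35.117132)/(3.14*q^2 + 2.28*q + 1.99)^3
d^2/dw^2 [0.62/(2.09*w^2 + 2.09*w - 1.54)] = (-5.416444*w^2 - 5.416444*w + 0.62*(4.18*w + 2.09)*(8.36*w + 4.18) + 3.991064)/(2.09*w^2 + 2.09*w - 1.54)^3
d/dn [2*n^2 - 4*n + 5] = 4*n - 4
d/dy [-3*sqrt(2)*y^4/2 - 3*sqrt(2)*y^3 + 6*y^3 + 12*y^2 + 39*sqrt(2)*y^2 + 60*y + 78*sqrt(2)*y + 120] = -6*sqrt(2)*y^3 - 9*sqrt(2)*y^2 + 18*y^2 + 24*y + 78*sqrt(2)*y + 60 + 78*sqrt(2)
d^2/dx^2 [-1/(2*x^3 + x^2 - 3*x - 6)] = 2*((6*x + 1)*(2*x^3 + x^2 - 3*x - 6) - (6*x^2 + 2*x - 3)^2)/(2*x^3 + x^2 - 3*x - 6)^3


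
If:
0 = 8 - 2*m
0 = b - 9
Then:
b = 9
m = 4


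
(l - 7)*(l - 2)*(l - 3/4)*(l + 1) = l^4 - 35*l^3/4 + 11*l^2 + 41*l/4 - 21/2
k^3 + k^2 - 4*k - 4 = (k - 2)*(k + 1)*(k + 2)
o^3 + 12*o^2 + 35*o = o*(o + 5)*(o + 7)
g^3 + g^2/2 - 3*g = g*(g - 3/2)*(g + 2)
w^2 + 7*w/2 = w*(w + 7/2)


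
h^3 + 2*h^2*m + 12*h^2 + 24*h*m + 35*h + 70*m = (h + 5)*(h + 7)*(h + 2*m)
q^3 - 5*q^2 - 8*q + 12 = (q - 6)*(q - 1)*(q + 2)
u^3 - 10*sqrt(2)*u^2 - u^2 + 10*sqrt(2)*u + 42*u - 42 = (u - 1)*(u - 7*sqrt(2))*(u - 3*sqrt(2))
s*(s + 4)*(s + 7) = s^3 + 11*s^2 + 28*s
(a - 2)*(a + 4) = a^2 + 2*a - 8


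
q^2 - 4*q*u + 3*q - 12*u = (q + 3)*(q - 4*u)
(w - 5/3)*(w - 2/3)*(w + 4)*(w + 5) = w^4 + 20*w^3/3 + w^2/9 - 110*w/3 + 200/9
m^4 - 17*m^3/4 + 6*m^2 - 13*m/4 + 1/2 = (m - 2)*(m - 1)^2*(m - 1/4)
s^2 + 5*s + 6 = (s + 2)*(s + 3)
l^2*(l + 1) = l^3 + l^2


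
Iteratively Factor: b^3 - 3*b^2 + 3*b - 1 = (b - 1)*(b^2 - 2*b + 1) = (b - 1)^2*(b - 1)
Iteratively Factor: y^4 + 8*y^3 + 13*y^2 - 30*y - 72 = (y + 4)*(y^3 + 4*y^2 - 3*y - 18) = (y + 3)*(y + 4)*(y^2 + y - 6) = (y - 2)*(y + 3)*(y + 4)*(y + 3)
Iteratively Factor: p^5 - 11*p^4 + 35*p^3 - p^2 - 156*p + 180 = (p + 2)*(p^4 - 13*p^3 + 61*p^2 - 123*p + 90) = (p - 2)*(p + 2)*(p^3 - 11*p^2 + 39*p - 45) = (p - 3)*(p - 2)*(p + 2)*(p^2 - 8*p + 15) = (p - 3)^2*(p - 2)*(p + 2)*(p - 5)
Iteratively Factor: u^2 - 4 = (u + 2)*(u - 2)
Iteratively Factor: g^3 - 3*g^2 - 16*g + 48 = (g + 4)*(g^2 - 7*g + 12) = (g - 4)*(g + 4)*(g - 3)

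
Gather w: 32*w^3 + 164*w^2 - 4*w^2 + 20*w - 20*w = 32*w^3 + 160*w^2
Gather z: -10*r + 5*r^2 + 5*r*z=5*r^2 + 5*r*z - 10*r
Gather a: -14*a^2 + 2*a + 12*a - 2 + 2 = -14*a^2 + 14*a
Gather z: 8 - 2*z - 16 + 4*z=2*z - 8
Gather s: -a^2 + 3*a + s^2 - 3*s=-a^2 + 3*a + s^2 - 3*s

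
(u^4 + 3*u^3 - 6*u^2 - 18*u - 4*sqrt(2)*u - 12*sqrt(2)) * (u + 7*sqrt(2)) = u^5 + 3*u^4 + 7*sqrt(2)*u^4 - 6*u^3 + 21*sqrt(2)*u^3 - 46*sqrt(2)*u^2 - 18*u^2 - 138*sqrt(2)*u - 56*u - 168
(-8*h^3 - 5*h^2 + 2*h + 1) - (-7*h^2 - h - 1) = -8*h^3 + 2*h^2 + 3*h + 2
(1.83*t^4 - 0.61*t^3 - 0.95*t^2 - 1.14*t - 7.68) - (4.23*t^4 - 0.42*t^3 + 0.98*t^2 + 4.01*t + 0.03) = -2.4*t^4 - 0.19*t^3 - 1.93*t^2 - 5.15*t - 7.71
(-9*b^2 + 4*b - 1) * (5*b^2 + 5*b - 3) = -45*b^4 - 25*b^3 + 42*b^2 - 17*b + 3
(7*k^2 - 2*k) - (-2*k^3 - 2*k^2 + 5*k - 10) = 2*k^3 + 9*k^2 - 7*k + 10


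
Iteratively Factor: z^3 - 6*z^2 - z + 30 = (z - 5)*(z^2 - z - 6) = (z - 5)*(z + 2)*(z - 3)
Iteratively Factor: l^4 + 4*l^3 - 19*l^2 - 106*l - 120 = (l + 2)*(l^3 + 2*l^2 - 23*l - 60) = (l + 2)*(l + 3)*(l^2 - l - 20) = (l + 2)*(l + 3)*(l + 4)*(l - 5)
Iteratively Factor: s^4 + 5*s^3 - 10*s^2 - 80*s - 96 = (s + 3)*(s^3 + 2*s^2 - 16*s - 32) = (s - 4)*(s + 3)*(s^2 + 6*s + 8) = (s - 4)*(s + 3)*(s + 4)*(s + 2)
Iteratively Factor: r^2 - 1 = (r - 1)*(r + 1)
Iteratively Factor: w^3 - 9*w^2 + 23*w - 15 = (w - 3)*(w^2 - 6*w + 5) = (w - 5)*(w - 3)*(w - 1)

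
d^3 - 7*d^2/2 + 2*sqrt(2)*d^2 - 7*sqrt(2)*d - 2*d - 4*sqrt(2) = (d - 4)*(d + 1/2)*(d + 2*sqrt(2))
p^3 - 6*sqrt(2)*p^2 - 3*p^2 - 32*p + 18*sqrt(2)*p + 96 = (p - 3)*(p - 8*sqrt(2))*(p + 2*sqrt(2))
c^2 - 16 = (c - 4)*(c + 4)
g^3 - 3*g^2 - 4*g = g*(g - 4)*(g + 1)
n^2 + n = n*(n + 1)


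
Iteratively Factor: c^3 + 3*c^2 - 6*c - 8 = (c + 1)*(c^2 + 2*c - 8) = (c + 1)*(c + 4)*(c - 2)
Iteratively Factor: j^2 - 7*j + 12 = (j - 3)*(j - 4)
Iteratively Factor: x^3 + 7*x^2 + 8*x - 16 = (x + 4)*(x^2 + 3*x - 4) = (x - 1)*(x + 4)*(x + 4)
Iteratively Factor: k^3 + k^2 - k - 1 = (k - 1)*(k^2 + 2*k + 1) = (k - 1)*(k + 1)*(k + 1)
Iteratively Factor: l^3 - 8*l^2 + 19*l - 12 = (l - 3)*(l^2 - 5*l + 4) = (l - 4)*(l - 3)*(l - 1)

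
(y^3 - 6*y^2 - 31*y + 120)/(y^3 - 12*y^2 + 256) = (y^2 + 2*y - 15)/(y^2 - 4*y - 32)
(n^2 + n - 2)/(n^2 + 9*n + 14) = (n - 1)/(n + 7)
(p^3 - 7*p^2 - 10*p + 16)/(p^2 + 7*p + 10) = (p^2 - 9*p + 8)/(p + 5)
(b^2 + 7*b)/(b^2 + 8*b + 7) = b/(b + 1)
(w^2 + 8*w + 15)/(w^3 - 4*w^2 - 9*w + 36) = (w + 5)/(w^2 - 7*w + 12)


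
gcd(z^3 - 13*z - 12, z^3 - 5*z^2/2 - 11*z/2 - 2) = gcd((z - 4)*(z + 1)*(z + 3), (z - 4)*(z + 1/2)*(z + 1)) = z^2 - 3*z - 4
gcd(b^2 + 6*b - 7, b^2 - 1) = b - 1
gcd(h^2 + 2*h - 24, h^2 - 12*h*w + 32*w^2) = 1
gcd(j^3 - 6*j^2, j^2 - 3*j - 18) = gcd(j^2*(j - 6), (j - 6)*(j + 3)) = j - 6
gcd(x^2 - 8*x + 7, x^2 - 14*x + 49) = x - 7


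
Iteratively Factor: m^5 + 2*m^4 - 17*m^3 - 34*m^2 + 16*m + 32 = (m + 4)*(m^4 - 2*m^3 - 9*m^2 + 2*m + 8) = (m + 1)*(m + 4)*(m^3 - 3*m^2 - 6*m + 8) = (m - 1)*(m + 1)*(m + 4)*(m^2 - 2*m - 8) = (m - 1)*(m + 1)*(m + 2)*(m + 4)*(m - 4)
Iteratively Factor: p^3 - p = (p)*(p^2 - 1) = p*(p - 1)*(p + 1)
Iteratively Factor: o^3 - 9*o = (o + 3)*(o^2 - 3*o) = (o - 3)*(o + 3)*(o)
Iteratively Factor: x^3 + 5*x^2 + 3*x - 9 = (x + 3)*(x^2 + 2*x - 3) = (x + 3)^2*(x - 1)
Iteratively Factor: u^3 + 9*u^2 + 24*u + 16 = (u + 4)*(u^2 + 5*u + 4) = (u + 4)^2*(u + 1)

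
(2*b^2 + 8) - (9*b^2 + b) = -7*b^2 - b + 8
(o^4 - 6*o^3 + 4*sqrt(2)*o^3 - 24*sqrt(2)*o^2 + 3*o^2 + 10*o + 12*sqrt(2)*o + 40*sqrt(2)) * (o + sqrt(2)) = o^5 - 6*o^4 + 5*sqrt(2)*o^4 - 30*sqrt(2)*o^3 + 11*o^3 - 38*o^2 + 15*sqrt(2)*o^2 + 24*o + 50*sqrt(2)*o + 80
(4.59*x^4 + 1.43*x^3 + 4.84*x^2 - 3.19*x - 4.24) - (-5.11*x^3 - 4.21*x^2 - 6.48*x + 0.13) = 4.59*x^4 + 6.54*x^3 + 9.05*x^2 + 3.29*x - 4.37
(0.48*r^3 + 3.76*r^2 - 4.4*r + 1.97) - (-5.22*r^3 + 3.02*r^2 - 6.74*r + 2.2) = 5.7*r^3 + 0.74*r^2 + 2.34*r - 0.23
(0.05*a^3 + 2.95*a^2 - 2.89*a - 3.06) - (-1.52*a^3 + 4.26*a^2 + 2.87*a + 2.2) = 1.57*a^3 - 1.31*a^2 - 5.76*a - 5.26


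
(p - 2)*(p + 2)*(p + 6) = p^3 + 6*p^2 - 4*p - 24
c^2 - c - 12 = (c - 4)*(c + 3)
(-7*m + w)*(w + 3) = -7*m*w - 21*m + w^2 + 3*w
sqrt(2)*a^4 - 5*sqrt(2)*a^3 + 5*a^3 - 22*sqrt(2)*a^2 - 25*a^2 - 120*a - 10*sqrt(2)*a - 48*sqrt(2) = (a - 8)*(a + 3)*(a + 2*sqrt(2))*(sqrt(2)*a + 1)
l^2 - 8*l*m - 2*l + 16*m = (l - 2)*(l - 8*m)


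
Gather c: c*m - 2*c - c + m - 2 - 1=c*(m - 3) + m - 3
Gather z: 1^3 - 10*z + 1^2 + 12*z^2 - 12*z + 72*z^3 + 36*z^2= 72*z^3 + 48*z^2 - 22*z + 2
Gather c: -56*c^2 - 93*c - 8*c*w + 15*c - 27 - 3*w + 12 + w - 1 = -56*c^2 + c*(-8*w - 78) - 2*w - 16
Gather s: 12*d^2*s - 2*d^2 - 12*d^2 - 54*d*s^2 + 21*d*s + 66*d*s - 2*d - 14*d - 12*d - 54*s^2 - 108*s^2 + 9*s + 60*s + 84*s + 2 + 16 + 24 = -14*d^2 - 28*d + s^2*(-54*d - 162) + s*(12*d^2 + 87*d + 153) + 42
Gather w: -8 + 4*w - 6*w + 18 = 10 - 2*w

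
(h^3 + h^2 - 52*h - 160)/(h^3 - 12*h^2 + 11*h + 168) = (h^2 + 9*h + 20)/(h^2 - 4*h - 21)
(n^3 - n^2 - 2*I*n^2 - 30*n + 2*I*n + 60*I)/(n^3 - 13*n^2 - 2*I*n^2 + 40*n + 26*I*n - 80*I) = (n^2 - n - 30)/(n^2 - 13*n + 40)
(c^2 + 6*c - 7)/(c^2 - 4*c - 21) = (-c^2 - 6*c + 7)/(-c^2 + 4*c + 21)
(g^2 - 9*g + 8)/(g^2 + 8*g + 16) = (g^2 - 9*g + 8)/(g^2 + 8*g + 16)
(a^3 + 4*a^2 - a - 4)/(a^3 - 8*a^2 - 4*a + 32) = (a^3 + 4*a^2 - a - 4)/(a^3 - 8*a^2 - 4*a + 32)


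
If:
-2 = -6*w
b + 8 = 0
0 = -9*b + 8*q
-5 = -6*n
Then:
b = -8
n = 5/6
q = -9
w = 1/3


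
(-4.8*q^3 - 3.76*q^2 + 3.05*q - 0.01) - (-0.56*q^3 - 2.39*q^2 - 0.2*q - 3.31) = -4.24*q^3 - 1.37*q^2 + 3.25*q + 3.3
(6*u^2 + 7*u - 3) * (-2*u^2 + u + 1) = -12*u^4 - 8*u^3 + 19*u^2 + 4*u - 3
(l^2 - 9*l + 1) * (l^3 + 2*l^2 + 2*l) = l^5 - 7*l^4 - 15*l^3 - 16*l^2 + 2*l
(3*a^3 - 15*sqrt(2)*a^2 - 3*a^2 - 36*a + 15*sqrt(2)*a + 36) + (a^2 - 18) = 3*a^3 - 15*sqrt(2)*a^2 - 2*a^2 - 36*a + 15*sqrt(2)*a + 18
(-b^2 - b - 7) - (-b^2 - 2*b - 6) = b - 1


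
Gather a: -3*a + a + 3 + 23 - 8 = 18 - 2*a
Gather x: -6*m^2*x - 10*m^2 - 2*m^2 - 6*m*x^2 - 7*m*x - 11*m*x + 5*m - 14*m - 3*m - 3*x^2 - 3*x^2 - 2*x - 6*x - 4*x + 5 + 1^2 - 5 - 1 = -12*m^2 - 12*m + x^2*(-6*m - 6) + x*(-6*m^2 - 18*m - 12)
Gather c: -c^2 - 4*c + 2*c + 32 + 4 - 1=-c^2 - 2*c + 35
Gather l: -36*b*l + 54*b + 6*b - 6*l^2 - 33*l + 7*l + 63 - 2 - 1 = 60*b - 6*l^2 + l*(-36*b - 26) + 60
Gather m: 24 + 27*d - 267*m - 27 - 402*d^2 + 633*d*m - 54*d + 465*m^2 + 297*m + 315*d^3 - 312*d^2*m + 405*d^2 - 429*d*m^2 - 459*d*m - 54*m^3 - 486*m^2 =315*d^3 + 3*d^2 - 27*d - 54*m^3 + m^2*(-429*d - 21) + m*(-312*d^2 + 174*d + 30) - 3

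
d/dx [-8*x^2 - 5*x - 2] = -16*x - 5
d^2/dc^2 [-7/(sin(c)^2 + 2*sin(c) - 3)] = (-42*sin(c) + 28*cos(c)^2 - 126)*cos(c)^2/(sin(c)^2 + 2*sin(c) - 3)^3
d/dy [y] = 1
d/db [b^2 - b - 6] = 2*b - 1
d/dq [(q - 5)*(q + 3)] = 2*q - 2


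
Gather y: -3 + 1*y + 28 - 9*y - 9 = 16 - 8*y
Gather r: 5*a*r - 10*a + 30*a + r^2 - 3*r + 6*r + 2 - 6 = 20*a + r^2 + r*(5*a + 3) - 4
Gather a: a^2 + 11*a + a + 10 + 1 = a^2 + 12*a + 11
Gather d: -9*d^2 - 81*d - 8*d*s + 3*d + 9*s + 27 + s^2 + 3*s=-9*d^2 + d*(-8*s - 78) + s^2 + 12*s + 27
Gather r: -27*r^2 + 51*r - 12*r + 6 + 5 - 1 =-27*r^2 + 39*r + 10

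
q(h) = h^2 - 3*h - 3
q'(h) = 2*h - 3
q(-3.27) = 17.50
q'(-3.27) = -9.54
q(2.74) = -3.71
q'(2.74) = 2.48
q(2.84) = -3.45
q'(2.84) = 2.68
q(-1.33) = 2.76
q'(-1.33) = -5.66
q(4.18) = 1.93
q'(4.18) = 5.36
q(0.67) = -4.56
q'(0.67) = -1.66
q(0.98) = -4.98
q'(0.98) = -1.04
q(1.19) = -5.15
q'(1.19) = -0.62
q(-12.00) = 177.00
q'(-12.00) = -27.00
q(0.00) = -3.00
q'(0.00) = -3.00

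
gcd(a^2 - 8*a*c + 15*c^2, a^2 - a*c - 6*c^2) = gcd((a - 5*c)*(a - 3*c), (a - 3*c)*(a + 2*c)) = a - 3*c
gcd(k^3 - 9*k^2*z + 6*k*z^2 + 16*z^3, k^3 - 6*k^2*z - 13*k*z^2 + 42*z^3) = -k + 2*z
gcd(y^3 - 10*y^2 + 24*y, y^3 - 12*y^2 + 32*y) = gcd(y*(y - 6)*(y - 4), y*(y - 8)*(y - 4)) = y^2 - 4*y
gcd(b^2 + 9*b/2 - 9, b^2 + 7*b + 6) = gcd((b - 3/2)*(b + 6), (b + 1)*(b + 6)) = b + 6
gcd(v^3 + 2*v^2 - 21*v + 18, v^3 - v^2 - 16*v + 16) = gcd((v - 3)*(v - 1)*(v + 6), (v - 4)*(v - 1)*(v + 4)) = v - 1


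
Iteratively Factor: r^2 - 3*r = (r)*(r - 3)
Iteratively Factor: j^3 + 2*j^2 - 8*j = (j - 2)*(j^2 + 4*j) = (j - 2)*(j + 4)*(j)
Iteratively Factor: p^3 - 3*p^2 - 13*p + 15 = (p - 1)*(p^2 - 2*p - 15) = (p - 1)*(p + 3)*(p - 5)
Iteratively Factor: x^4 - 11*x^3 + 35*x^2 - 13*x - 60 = (x - 3)*(x^3 - 8*x^2 + 11*x + 20) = (x - 5)*(x - 3)*(x^2 - 3*x - 4) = (x - 5)*(x - 3)*(x + 1)*(x - 4)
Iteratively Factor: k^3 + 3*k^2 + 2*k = (k + 1)*(k^2 + 2*k) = k*(k + 1)*(k + 2)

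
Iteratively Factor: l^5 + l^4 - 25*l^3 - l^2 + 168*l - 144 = (l - 3)*(l^4 + 4*l^3 - 13*l^2 - 40*l + 48) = (l - 3)*(l + 4)*(l^3 - 13*l + 12) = (l - 3)*(l + 4)^2*(l^2 - 4*l + 3) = (l - 3)*(l - 1)*(l + 4)^2*(l - 3)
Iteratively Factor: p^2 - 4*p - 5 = (p - 5)*(p + 1)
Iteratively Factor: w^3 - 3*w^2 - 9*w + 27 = (w - 3)*(w^2 - 9) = (w - 3)*(w + 3)*(w - 3)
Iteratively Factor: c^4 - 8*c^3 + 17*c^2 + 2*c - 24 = (c - 4)*(c^3 - 4*c^2 + c + 6) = (c - 4)*(c - 3)*(c^2 - c - 2) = (c - 4)*(c - 3)*(c + 1)*(c - 2)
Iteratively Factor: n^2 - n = (n - 1)*(n)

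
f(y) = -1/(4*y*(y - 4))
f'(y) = 1/(4*y*(y - 4)^2) + 1/(4*y^2*(y - 4))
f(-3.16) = -0.01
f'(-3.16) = -0.01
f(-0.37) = -0.15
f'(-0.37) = -0.45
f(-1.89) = -0.02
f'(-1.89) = -0.02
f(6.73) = -0.01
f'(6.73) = 0.01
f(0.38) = 0.18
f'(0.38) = -0.43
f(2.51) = 0.07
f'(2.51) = 0.02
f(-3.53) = -0.01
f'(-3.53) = -0.00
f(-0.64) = -0.08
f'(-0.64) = -0.15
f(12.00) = 0.00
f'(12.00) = 0.00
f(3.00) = 0.08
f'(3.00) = 0.06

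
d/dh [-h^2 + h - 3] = 1 - 2*h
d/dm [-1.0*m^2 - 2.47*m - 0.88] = -2.0*m - 2.47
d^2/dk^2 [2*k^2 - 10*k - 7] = 4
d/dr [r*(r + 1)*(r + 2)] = 3*r^2 + 6*r + 2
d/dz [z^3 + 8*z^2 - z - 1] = 3*z^2 + 16*z - 1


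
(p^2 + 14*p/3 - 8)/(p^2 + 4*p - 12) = (p - 4/3)/(p - 2)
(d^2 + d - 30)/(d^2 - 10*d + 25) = (d + 6)/(d - 5)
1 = 1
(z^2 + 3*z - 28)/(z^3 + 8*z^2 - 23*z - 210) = (z - 4)/(z^2 + z - 30)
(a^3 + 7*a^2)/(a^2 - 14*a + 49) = a^2*(a + 7)/(a^2 - 14*a + 49)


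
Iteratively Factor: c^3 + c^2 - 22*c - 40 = (c - 5)*(c^2 + 6*c + 8) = (c - 5)*(c + 2)*(c + 4)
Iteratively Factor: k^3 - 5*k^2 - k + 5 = (k - 5)*(k^2 - 1) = (k - 5)*(k - 1)*(k + 1)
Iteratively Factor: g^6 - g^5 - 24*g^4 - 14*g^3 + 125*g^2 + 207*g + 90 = (g + 1)*(g^5 - 2*g^4 - 22*g^3 + 8*g^2 + 117*g + 90) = (g - 3)*(g + 1)*(g^4 + g^3 - 19*g^2 - 49*g - 30) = (g - 3)*(g + 1)*(g + 2)*(g^3 - g^2 - 17*g - 15) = (g - 3)*(g + 1)^2*(g + 2)*(g^2 - 2*g - 15) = (g - 3)*(g + 1)^2*(g + 2)*(g + 3)*(g - 5)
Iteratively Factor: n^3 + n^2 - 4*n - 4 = (n + 2)*(n^2 - n - 2) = (n + 1)*(n + 2)*(n - 2)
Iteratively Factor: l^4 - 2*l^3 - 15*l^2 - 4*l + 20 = (l + 2)*(l^3 - 4*l^2 - 7*l + 10) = (l - 1)*(l + 2)*(l^2 - 3*l - 10) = (l - 5)*(l - 1)*(l + 2)*(l + 2)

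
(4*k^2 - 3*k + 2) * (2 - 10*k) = -40*k^3 + 38*k^2 - 26*k + 4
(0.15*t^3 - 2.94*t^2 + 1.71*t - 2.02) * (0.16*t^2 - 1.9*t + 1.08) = 0.024*t^5 - 0.7554*t^4 + 6.0216*t^3 - 6.7474*t^2 + 5.6848*t - 2.1816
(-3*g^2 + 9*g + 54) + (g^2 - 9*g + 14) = 68 - 2*g^2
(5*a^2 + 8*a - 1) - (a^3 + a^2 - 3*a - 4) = -a^3 + 4*a^2 + 11*a + 3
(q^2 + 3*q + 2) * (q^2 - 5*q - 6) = q^4 - 2*q^3 - 19*q^2 - 28*q - 12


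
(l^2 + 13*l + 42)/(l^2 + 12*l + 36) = (l + 7)/(l + 6)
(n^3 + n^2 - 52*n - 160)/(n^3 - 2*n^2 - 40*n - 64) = (n + 5)/(n + 2)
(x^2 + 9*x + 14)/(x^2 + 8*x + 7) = (x + 2)/(x + 1)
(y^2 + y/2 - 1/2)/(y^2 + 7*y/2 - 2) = (y + 1)/(y + 4)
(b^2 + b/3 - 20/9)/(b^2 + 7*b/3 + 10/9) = (3*b - 4)/(3*b + 2)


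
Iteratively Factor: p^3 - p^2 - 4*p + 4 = (p - 1)*(p^2 - 4) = (p - 2)*(p - 1)*(p + 2)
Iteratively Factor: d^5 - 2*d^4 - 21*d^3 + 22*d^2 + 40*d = (d - 5)*(d^4 + 3*d^3 - 6*d^2 - 8*d) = (d - 5)*(d + 1)*(d^3 + 2*d^2 - 8*d) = (d - 5)*(d - 2)*(d + 1)*(d^2 + 4*d) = (d - 5)*(d - 2)*(d + 1)*(d + 4)*(d)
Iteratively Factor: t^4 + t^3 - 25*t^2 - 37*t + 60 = (t + 3)*(t^3 - 2*t^2 - 19*t + 20) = (t - 5)*(t + 3)*(t^2 + 3*t - 4) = (t - 5)*(t - 1)*(t + 3)*(t + 4)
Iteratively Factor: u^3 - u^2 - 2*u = (u - 2)*(u^2 + u) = (u - 2)*(u + 1)*(u)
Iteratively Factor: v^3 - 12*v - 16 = (v + 2)*(v^2 - 2*v - 8) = (v + 2)^2*(v - 4)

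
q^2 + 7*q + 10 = (q + 2)*(q + 5)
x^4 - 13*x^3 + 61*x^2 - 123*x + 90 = (x - 5)*(x - 3)^2*(x - 2)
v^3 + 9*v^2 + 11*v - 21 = (v - 1)*(v + 3)*(v + 7)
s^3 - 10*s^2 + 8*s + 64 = (s - 8)*(s - 4)*(s + 2)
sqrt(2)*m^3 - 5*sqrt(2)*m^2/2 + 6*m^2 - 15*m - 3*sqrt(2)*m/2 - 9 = (m - 3)*(m + 3*sqrt(2))*(sqrt(2)*m + sqrt(2)/2)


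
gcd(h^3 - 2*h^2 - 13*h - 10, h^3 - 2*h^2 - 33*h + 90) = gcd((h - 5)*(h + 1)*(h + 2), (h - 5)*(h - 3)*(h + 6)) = h - 5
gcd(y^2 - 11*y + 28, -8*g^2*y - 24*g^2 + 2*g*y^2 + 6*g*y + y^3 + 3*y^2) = 1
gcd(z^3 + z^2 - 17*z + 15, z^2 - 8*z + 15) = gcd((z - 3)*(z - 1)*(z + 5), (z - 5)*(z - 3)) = z - 3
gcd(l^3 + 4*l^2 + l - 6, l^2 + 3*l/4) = 1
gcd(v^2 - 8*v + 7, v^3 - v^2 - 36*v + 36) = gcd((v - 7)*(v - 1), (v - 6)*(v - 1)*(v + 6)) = v - 1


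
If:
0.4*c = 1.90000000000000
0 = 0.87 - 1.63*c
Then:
No Solution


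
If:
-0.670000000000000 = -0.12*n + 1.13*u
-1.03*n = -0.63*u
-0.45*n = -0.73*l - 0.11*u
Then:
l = -0.14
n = -0.39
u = -0.63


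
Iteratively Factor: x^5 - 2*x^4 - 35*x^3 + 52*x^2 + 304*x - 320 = (x - 5)*(x^4 + 3*x^3 - 20*x^2 - 48*x + 64) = (x - 5)*(x - 4)*(x^3 + 7*x^2 + 8*x - 16) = (x - 5)*(x - 4)*(x + 4)*(x^2 + 3*x - 4) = (x - 5)*(x - 4)*(x - 1)*(x + 4)*(x + 4)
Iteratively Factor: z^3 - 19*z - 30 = (z + 3)*(z^2 - 3*z - 10) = (z + 2)*(z + 3)*(z - 5)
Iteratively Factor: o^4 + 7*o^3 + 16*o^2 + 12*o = (o + 2)*(o^3 + 5*o^2 + 6*o) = o*(o + 2)*(o^2 + 5*o + 6) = o*(o + 2)*(o + 3)*(o + 2)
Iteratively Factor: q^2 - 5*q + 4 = (q - 4)*(q - 1)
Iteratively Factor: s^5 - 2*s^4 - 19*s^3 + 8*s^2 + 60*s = (s - 5)*(s^4 + 3*s^3 - 4*s^2 - 12*s) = (s - 5)*(s + 3)*(s^3 - 4*s) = (s - 5)*(s - 2)*(s + 3)*(s^2 + 2*s) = s*(s - 5)*(s - 2)*(s + 3)*(s + 2)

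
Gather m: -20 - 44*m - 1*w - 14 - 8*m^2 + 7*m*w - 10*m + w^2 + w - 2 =-8*m^2 + m*(7*w - 54) + w^2 - 36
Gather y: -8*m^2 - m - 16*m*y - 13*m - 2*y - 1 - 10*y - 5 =-8*m^2 - 14*m + y*(-16*m - 12) - 6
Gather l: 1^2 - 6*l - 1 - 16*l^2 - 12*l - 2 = -16*l^2 - 18*l - 2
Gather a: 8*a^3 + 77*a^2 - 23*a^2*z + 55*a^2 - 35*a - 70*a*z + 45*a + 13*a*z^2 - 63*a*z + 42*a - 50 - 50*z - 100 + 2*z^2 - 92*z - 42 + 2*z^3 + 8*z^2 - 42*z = 8*a^3 + a^2*(132 - 23*z) + a*(13*z^2 - 133*z + 52) + 2*z^3 + 10*z^2 - 184*z - 192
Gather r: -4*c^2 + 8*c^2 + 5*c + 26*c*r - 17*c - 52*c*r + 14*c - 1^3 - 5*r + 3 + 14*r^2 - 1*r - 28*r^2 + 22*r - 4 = 4*c^2 + 2*c - 14*r^2 + r*(16 - 26*c) - 2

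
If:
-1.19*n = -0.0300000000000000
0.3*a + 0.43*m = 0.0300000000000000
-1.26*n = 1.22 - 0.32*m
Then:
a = -5.51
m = 3.91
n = 0.03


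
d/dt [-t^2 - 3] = -2*t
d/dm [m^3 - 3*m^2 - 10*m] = 3*m^2 - 6*m - 10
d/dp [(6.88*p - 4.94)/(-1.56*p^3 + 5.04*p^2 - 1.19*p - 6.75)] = (21.4656*p^3 - 57.7944*p^2 + 49.7952*p - 52.3186)/(2.4336*p^6 - 15.7248*p^5 + 29.1144*p^4 + 9.0648*p^3 - 66.6239*p^2 + 16.065*p + 45.5625)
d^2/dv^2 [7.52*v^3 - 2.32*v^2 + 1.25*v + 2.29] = 45.12*v - 4.64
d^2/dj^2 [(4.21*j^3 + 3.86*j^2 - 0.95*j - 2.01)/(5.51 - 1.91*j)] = (-30.717002*j^3 + 265.838766*j^2 - 766.896126*j - 199.71882)/(6.967871*j^3 - 60.303093*j^2 + 173.963373*j - 167.284151)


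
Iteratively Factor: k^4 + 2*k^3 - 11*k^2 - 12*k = (k + 1)*(k^3 + k^2 - 12*k) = (k + 1)*(k + 4)*(k^2 - 3*k) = (k - 3)*(k + 1)*(k + 4)*(k)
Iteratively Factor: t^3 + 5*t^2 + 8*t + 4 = (t + 2)*(t^2 + 3*t + 2) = (t + 1)*(t + 2)*(t + 2)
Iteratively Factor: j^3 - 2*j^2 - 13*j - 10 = (j + 2)*(j^2 - 4*j - 5) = (j + 1)*(j + 2)*(j - 5)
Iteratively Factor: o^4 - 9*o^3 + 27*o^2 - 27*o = (o - 3)*(o^3 - 6*o^2 + 9*o) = (o - 3)^2*(o^2 - 3*o) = o*(o - 3)^2*(o - 3)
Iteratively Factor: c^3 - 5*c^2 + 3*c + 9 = (c - 3)*(c^2 - 2*c - 3) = (c - 3)*(c + 1)*(c - 3)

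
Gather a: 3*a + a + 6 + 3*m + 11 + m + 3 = 4*a + 4*m + 20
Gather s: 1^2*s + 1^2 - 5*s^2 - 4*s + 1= -5*s^2 - 3*s + 2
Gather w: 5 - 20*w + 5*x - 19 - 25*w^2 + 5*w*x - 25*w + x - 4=-25*w^2 + w*(5*x - 45) + 6*x - 18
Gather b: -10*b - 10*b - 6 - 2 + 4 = -20*b - 4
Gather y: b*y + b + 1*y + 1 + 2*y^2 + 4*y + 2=b + 2*y^2 + y*(b + 5) + 3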